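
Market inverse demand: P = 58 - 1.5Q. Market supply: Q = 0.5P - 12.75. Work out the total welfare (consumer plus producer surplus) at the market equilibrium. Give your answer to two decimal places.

Rewriting supply in inverse form: P = 25.5 + 2Q.
Setting demand equal to supply, 32.5 = 3.5Q, so Q* = 9.2857 and P* = 44.0714.
Total surplus is the full triangle between the curves from 0 to Q*: (1/2)(9.2857)(58 - 25.5) = 150.8929.

150.89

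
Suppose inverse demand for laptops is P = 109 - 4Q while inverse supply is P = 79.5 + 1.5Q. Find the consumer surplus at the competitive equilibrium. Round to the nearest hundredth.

Set 109 - 4Q = 79.5 + 1.5Q, which gives 29.5 = 5.5Q, so Q* = 5.3636 and P* = 109 - 4(5.3636) = 87.5455.
The demand choke price is 109, so CS = (1/2)(Q*)(109 - P*) = (1/2)(5.3636)(21.4545) = 57.5372.

57.54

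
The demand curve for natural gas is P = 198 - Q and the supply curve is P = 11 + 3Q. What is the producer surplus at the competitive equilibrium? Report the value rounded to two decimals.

Setting demand equal to supply, 187 = 4Q, so Q* = 46.75 and P* = 151.25.
Producer surplus is the triangle above supply below P*: (1/2)(46.75)(151.25 - 11) = (1/2)(46.75)(140.25) = 3278.3438.

3278.34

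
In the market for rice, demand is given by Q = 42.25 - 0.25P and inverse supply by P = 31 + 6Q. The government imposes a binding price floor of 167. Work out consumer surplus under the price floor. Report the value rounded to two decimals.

Rewriting demand in inverse form: P = 169 - 4Q.
Free-market equilibrium: 169 - 4Q = 31 + 6Q gives Q* = 13.8, P* = 113.8.
At P = 167, buyers demand (169 - 167)/4 = 0.5 while sellers would supply more, so the quantity traded is 0.5 at price 167.
CS is the triangle under demand above 167: (1/2)(0.5)(169 - 167) = 0.5.

0.50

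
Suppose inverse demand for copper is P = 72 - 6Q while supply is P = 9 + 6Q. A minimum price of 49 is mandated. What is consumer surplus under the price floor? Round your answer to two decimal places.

Free-market equilibrium: 72 - 6Q = 9 + 6Q gives Q* = 5.25, P* = 40.5.
At the floor price 49, quantity demanded is (72 - 49)/6 = 3.8333; demand is the short side, so Q = 3.8333 trades at P = 49.
CS is the triangle under demand above 49: (1/2)(3.8333)(72 - 49) = 44.0833.

44.08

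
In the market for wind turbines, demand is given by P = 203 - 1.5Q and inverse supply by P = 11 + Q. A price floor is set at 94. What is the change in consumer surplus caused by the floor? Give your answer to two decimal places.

Without the control, 203 - 1.5Q = 11 + Q so Q* = 76.8 and P* = 87.8.
At P = 94, buyers demand (203 - 94)/1.5 = 72.6667 while sellers would supply more, so the quantity traded is 72.6667 at price 94.
CS goes from (1/2)(76.8)(115.2) = 4423.68 to 3960.3333 (computed as (203 - 94)(72.6667) - (1/2)(1.5)(72.6667)^2), a change of -463.3467.

-463.35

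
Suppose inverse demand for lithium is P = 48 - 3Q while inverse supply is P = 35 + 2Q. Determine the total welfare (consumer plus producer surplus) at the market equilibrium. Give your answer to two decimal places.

Equilibrium: 48 - 3Q = 35 + 2Q, so Q* = 2.6 and P* = 40.2.
CS = (1/2)(2.6)(7.8) = 10.14 and PS = (1/2)(2.6)(5.2) = 6.76, so total surplus = 16.9.

16.90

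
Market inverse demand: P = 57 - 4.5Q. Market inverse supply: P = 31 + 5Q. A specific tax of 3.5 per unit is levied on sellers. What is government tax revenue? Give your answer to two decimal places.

Without the tax, 57 - 4.5Q = 31 + 5Q so Q* = 2.7368 and P* = 44.6842.
With the tax, sellers need 3.5 more per unit: 57 - 4.5Q = 31 + 5Q + 3.5, so Q_t = 2.3684. Buyers pay P_b = 46.3421; sellers receive P_s = P_b - 3.5 = 42.8421.
Revenue is the tax times quantity traded: 3.5 x 2.3684 = 8.2895.

8.29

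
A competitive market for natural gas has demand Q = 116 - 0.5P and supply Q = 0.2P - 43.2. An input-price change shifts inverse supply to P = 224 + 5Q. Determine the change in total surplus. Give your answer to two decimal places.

-13.71

Rewriting demand in inverse form: P = 232 - 2Q.
Rewriting supply in inverse form: P = 216 + 5Q.
Initial equilibrium: Q_0 = 2.2857, P_0 = 227.4286; CS_0 = (1/2)(2.2857)(4.5714) = 5.2245, PS_0 = (1/2)(2.2857)(11.4286) = 13.0612.
New equilibrium: 232 - 2Q = 224 + 5Q gives Q_1 = 1.1429, P_1 = 229.7143; CS_1 = 1.3061, PS_1 = 3.2653.
Change in total surplus = (1.3061 + 3.2653) - (5.2245 + 13.0612) = -13.7143.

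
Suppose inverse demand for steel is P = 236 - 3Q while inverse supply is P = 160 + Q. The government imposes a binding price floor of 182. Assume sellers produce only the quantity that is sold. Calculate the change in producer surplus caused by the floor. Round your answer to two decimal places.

Without the control, 236 - 3Q = 160 + Q so Q* = 19 and P* = 179.
At P = 182, buyers demand (236 - 182)/3 = 18 while sellers would supply more, so the quantity traded is 18 at price 182.
PS goes from (1/2)(19)(19) = 180.5 to 234 (computed as (182 - 160)(18) - (1/2)(1)(18)^2), a change of 53.5.

53.50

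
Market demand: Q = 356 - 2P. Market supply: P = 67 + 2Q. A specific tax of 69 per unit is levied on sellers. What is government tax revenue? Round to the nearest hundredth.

1159.20

Rewriting demand in inverse form: P = 178 - 0.5Q.
Pre-tax equilibrium: 178 - 0.5Q = 67 + 2Q gives Q* = 44.4, P* = 155.8.
With the tax, sellers need 69 more per unit: 178 - 0.5Q = 67 + 2Q + 69, so Q_t = 16.8. Buyers pay P_b = 169.6; sellers receive P_s = P_b - 69 = 100.6.
Tax revenue = t x Q_t = 69 x 16.8 = 1159.2.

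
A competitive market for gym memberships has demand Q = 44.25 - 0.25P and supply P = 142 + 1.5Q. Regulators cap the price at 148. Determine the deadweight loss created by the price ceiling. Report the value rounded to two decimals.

15.36

Rewriting demand in inverse form: P = 177 - 4Q.
Free-market equilibrium: 177 - 4Q = 142 + 1.5Q gives Q* = 6.3636, P* = 151.5455.
At P = 148, sellers supply (148 - 142)/1.5 = 4 while buyers want more, so the quantity traded is 4 at price 148.
At Q = 4 the demand price is 161 and the supply price is 148. Deadweight loss is the triangle between the curves from 4 to 6.3636: (1/2)(161 - 148)(6.3636 - 4) = 15.3636.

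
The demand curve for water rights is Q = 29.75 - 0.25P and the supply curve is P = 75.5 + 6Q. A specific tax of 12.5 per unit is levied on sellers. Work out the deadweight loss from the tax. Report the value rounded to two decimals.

7.81

Rewriting demand in inverse form: P = 119 - 4Q.
Pre-tax equilibrium: 119 - 4Q = 75.5 + 6Q gives Q* = 4.35, P* = 101.6.
A tax on sellers shifts supply up by 12.5: 119 - 4Q = 75.5 + 6Q + 12.5, so Q_t = 3.1. Buyers pay P_b = 106.6; sellers receive P_s = P_b - 12.5 = 94.1.
Deadweight loss is the triangle between the curves from Q_t to Q*: (1/2)(4.35 - 3.1)(12.5) = 7.8125.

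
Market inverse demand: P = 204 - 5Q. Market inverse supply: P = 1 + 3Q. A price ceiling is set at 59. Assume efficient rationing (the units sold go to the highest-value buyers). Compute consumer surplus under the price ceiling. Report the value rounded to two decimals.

1868.89

Free-market equilibrium: 204 - 5Q = 1 + 3Q gives Q* = 25.375, P* = 77.125.
At P = 59, sellers supply (59 - 1)/3 = 19.3333 while buyers want more, so the quantity traded is 19.3333 at price 59.
The demand price at Q = 19.3333 is 107.3333. CS is the trapezoid between demand and 59 over [0, 19.3333]: (1/2)[(204 - 59) + (107.3333 - 59)](19.3333) = 1868.8889.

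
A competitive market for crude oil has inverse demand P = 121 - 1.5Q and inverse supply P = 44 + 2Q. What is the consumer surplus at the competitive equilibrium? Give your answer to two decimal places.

Set 121 - 1.5Q = 44 + 2Q, which gives 77 = 3.5Q, so Q* = 22 and P* = 121 - 1.5(22) = 88.
The demand choke price is 121, so CS = (1/2)(Q*)(121 - P*) = (1/2)(22)(33) = 363.

363.00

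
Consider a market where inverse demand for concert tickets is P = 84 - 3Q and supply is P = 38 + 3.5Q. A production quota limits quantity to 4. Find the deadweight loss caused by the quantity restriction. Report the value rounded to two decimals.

Unrestricted equilibrium: Q* = (84 - 38)/(3 + 3.5) = 7.0769.
At Q = 4 the demand price is 84 - 3(4) = 72 and the supply price is 38 + 3.5(4) = 52.
DWL = (1/2)(gap between curves at 4) x (Q* - 4) = (1/2)(20)(3.0769) = 30.7692.

30.77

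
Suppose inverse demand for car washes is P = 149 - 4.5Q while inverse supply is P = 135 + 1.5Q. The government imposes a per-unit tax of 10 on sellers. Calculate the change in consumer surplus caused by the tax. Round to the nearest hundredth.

-11.25

Pre-tax equilibrium: 149 - 4.5Q = 135 + 1.5Q gives Q* = 2.3333, P* = 138.5.
With the tax, sellers need 10 more per unit: 149 - 4.5Q = 135 + 1.5Q + 10, so Q_t = 0.6667. Buyers pay P_b = 146; sellers receive P_s = P_b - 10 = 136.
CS falls from (1/2)(2.3333)(10.5) = 12.25 to (1/2)(0.6667)(3) = 1, a change of -11.25.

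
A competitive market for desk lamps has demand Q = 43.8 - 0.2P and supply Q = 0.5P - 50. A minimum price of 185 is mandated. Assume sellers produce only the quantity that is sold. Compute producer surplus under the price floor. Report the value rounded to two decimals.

Rewriting demand in inverse form: P = 219 - 5Q.
Rewriting supply in inverse form: P = 100 + 2Q.
Without the control, 219 - 5Q = 100 + 2Q so Q* = 17 and P* = 134.
At the floor price 185, quantity demanded is (219 - 185)/5 = 6.8; demand is the short side, so Q = 6.8 trades at P = 185.
The supply price at Q = 6.8 is 113.6. PS is the trapezoid between 185 and supply over [0, 6.8]: (1/2)[(185 - 100) + (185 - 113.6)](6.8) = 531.76.

531.76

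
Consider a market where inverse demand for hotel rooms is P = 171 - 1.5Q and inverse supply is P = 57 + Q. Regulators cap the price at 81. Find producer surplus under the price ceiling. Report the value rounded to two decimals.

Free-market equilibrium: 171 - 1.5Q = 57 + Q gives Q* = 45.6, P* = 102.6.
At the ceiling price 81, quantity supplied is (81 - 57)/1 = 24; supply is the short side, so Q = 24 trades at P = 81.
PS is the triangle above supply below 81: (1/2)(24)(81 - 57) = 288.

288.00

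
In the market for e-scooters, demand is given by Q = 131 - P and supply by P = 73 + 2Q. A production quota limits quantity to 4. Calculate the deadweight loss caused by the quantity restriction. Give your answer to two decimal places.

352.67

Rewriting demand in inverse form: P = 131 - Q.
Unrestricted equilibrium: Q* = (131 - 73)/(1 + 2) = 19.3333.
At Q = 4 the demand price is 131 - (4) = 127 and the supply price is 73 + 2(4) = 81.
Deadweight loss is the triangle between the curves from 4 to 19.3333: (1/2)(127 - 81)(19.3333 - 4) = 352.6667.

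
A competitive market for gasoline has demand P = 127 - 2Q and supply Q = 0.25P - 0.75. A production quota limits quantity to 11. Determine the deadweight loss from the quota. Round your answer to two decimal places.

Rewriting supply in inverse form: P = 3 + 4Q.
Unrestricted equilibrium: Q* = (127 - 3)/(2 + 4) = 20.6667.
At Q = 11 the demand price is 127 - 2(11) = 105 and the supply price is 3 + 4(11) = 47.
Deadweight loss is the triangle between the curves from 11 to 20.6667: (1/2)(105 - 47)(20.6667 - 11) = 280.3333.

280.33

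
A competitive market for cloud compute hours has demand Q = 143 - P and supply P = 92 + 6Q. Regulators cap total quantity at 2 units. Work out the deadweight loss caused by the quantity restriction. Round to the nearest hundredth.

97.79

Rewriting demand in inverse form: P = 143 - Q.
Without the quota, 143 - Q = 92 + 6Q gives Q* = 7.2857.
At Q = 2 the demand price is 143 - (2) = 141 and the supply price is 92 + 6(2) = 104.
Deadweight loss is the triangle between the curves from 2 to 7.2857: (1/2)(141 - 104)(7.2857 - 2) = 97.7857.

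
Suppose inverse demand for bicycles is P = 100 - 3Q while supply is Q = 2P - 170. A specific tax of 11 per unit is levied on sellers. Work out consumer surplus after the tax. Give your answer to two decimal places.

Rewriting supply in inverse form: P = 85 + 0.5Q.
Pre-tax equilibrium: 100 - 3Q = 85 + 0.5Q gives Q* = 4.2857, P* = 87.1429.
With the tax, sellers need 11 more per unit: 100 - 3Q = 85 + 0.5Q + 11, so Q_t = 1.1429. Buyers pay P_b = 96.5714; sellers receive P_s = P_b - 11 = 85.5714.
CS = (1/2)(Q_t)(100 - P_b) = (1/2)(1.1429)(3.4286) = 1.9592.

1.96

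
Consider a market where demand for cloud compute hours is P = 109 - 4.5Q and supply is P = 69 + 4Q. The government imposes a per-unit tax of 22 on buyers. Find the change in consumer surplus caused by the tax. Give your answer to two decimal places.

Pre-tax equilibrium: 109 - 4.5Q = 69 + 4Q gives Q* = 4.7059, P* = 87.8235.
A tax on buyers shifts demand down by 22: (109 - 22) - 4.5Q = 69 + 4Q, so Q_t = 2.1176. Buyers pay P_b = 99.4706; sellers receive P_s = P_b - 22 = 77.4706.
CS falls from (1/2)(4.7059)(21.1765) = 49.827 to (1/2)(2.1176)(9.5294) = 10.09, a change of -39.737.

-39.74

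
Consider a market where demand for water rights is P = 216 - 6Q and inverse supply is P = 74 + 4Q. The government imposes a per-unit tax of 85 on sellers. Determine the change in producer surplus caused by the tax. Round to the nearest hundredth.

-338.30

Without the tax, 216 - 6Q = 74 + 4Q so Q* = 14.2 and P* = 130.8.
A tax on sellers shifts supply up by 85: 216 - 6Q = 74 + 4Q + 85, so Q_t = 5.7. Buyers pay P_b = 181.8; sellers receive P_s = P_b - 85 = 96.8.
Producers lose the trapezoid between P_s and P* out to Q_t plus the triangle from Q_t to Q*: change in PS = 64.98 - 403.28 = -338.3.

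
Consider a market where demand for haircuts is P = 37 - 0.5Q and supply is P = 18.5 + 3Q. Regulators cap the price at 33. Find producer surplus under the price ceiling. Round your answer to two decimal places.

Without the control, 37 - 0.5Q = 18.5 + 3Q so Q* = 5.2857 and P* = 34.3571.
At the ceiling price 33, quantity supplied is (33 - 18.5)/3 = 4.8333; supply is the short side, so Q = 4.8333 trades at P = 33.
PS is the triangle above supply below 33: (1/2)(4.8333)(33 - 18.5) = 35.0417.

35.04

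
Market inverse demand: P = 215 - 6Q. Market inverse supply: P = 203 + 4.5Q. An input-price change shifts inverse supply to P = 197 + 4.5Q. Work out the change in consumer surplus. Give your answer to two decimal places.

Initial equilibrium: Q_0 = 1.1429, P_0 = 208.1429; CS_0 = (1/2)(1.1429)(6.8571) = 3.9184, PS_0 = (1/2)(1.1429)(5.1429) = 2.9388.
New equilibrium: 215 - 6Q = 197 + 4.5Q gives Q_1 = 1.7143, P_1 = 204.7143; CS_1 = 8.8163, PS_1 = 6.6122.
Change in consumer surplus = 8.8163 - 3.9184 = 4.898.

4.90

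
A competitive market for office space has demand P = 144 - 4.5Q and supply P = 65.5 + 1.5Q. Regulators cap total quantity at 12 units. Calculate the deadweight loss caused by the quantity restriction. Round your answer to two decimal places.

Unrestricted equilibrium: Q* = (144 - 65.5)/(4.5 + 1.5) = 13.0833.
At Q = 12 the demand price is 144 - 4.5(12) = 90 and the supply price is 65.5 + 1.5(12) = 83.5.
Deadweight loss is the triangle between the curves from 12 to 13.0833: (1/2)(90 - 83.5)(13.0833 - 12) = 3.5208.

3.52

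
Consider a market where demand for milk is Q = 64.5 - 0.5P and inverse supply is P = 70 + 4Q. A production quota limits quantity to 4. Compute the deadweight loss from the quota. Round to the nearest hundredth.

102.08

Rewriting demand in inverse form: P = 129 - 2Q.
Without the quota, 129 - 2Q = 70 + 4Q gives Q* = 9.8333.
At Q = 4 the demand price is 129 - 2(4) = 121 and the supply price is 70 + 4(4) = 86.
DWL = (1/2)(gap between curves at 4) x (Q* - 4) = (1/2)(35)(5.8333) = 102.0833.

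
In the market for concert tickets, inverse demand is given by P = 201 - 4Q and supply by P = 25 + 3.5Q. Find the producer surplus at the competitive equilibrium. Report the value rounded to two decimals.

Setting demand equal to supply, 176 = 7.5Q, so Q* = 23.4667 and P* = 107.1333.
PS is the area between P* and the supply curve from 0 to Q*: (1/2)(23.4667)(82.1333) = 963.6978.

963.70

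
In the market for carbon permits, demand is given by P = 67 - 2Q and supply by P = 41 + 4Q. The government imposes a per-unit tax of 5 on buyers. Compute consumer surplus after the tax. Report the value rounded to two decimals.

Pre-tax equilibrium: 67 - 2Q = 41 + 4Q gives Q* = 4.3333, P* = 58.3333.
A tax on buyers shifts demand down by 5: (67 - 5) - 2Q = 41 + 4Q, so Q_t = 3.5. Buyers pay P_b = 60; sellers receive P_s = P_b - 5 = 55.
Consumer surplus is the triangle under demand above P_b: (1/2)(3.5)(67 - 60) = 12.25.

12.25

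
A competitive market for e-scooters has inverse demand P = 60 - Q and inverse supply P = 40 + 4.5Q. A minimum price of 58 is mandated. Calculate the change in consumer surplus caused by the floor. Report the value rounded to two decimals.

-4.61

Without the control, 60 - Q = 40 + 4.5Q so Q* = 3.6364 and P* = 56.3636.
At the floor price 58, quantity demanded is (60 - 58)/1 = 2; demand is the short side, so Q = 2 trades at P = 58.
CS goes from (1/2)(3.6364)(3.6364) = 6.6116 to 2 (computed as (60 - 58)(2) - (1/2)(1)(2)^2), a change of -4.6116.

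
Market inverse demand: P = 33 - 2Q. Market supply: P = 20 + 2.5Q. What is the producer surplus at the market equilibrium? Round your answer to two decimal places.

10.43

Set 33 - 2Q = 20 + 2.5Q, which gives 13 = 4.5Q, so Q* = 2.8889 and P* = 33 - 2(2.8889) = 27.2222.
PS is the area between P* and the supply curve from 0 to Q*: (1/2)(2.8889)(7.2222) = 10.4321.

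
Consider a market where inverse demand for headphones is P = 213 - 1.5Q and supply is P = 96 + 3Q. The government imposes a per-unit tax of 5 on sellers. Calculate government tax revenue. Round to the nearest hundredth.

Pre-tax equilibrium: 213 - 1.5Q = 96 + 3Q gives Q* = 26, P* = 174.
With the tax, sellers need 5 more per unit: 213 - 1.5Q = 96 + 3Q + 5, so Q_t = 24.8889. Buyers pay P_b = 175.6667; sellers receive P_s = P_b - 5 = 170.6667.
Revenue is the tax times quantity traded: 5 x 24.8889 = 124.4444.

124.44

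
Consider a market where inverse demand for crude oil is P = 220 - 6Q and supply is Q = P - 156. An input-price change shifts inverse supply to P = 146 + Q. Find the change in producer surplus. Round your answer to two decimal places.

14.08

Rewriting supply in inverse form: P = 156 + Q.
Initial equilibrium: Q_0 = 9.1429, P_0 = 165.1429; CS_0 = (1/2)(9.1429)(54.8571) = 250.7755, PS_0 = (1/2)(9.1429)(9.1429) = 41.7959.
New equilibrium: 220 - 6Q = 146 + Q gives Q_1 = 10.5714, P_1 = 156.5714; CS_1 = 335.2653, PS_1 = 55.8776.
Change in producer surplus = 55.8776 - 41.7959 = 14.0816.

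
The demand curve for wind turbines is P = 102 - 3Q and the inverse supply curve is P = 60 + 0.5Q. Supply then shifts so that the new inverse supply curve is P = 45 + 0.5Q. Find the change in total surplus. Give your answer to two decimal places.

Initial equilibrium: Q_0 = 12, P_0 = 66; CS_0 = (1/2)(12)(36) = 216, PS_0 = (1/2)(12)(6) = 36.
New equilibrium: 102 - 3Q = 45 + 0.5Q gives Q_1 = 16.2857, P_1 = 53.1429; CS_1 = 397.8367, PS_1 = 66.3061.
Change in total surplus = (397.8367 + 66.3061) - (216 + 36) = 212.1429.

212.14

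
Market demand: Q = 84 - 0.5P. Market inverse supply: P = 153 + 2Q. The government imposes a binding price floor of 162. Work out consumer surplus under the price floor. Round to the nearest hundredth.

Rewriting demand in inverse form: P = 168 - 2Q.
Without the control, 168 - 2Q = 153 + 2Q so Q* = 3.75 and P* = 160.5.
At the floor price 162, quantity demanded is (168 - 162)/2 = 3; demand is the short side, so Q = 3 trades at P = 162.
CS is the triangle under demand above 162: (1/2)(3)(168 - 162) = 9.

9.00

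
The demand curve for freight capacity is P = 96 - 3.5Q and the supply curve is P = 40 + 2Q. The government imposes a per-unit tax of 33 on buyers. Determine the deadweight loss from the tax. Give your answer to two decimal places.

99.00

Pre-tax equilibrium: 96 - 3.5Q = 40 + 2Q gives Q* = 10.1818, P* = 60.3636.
With the tax, buyers' net willingness to pay falls by 33: (96 - 33) - 3.5Q = 40 + 2Q, so Q_t = 4.1818. Buyers pay P_b = 81.3636; sellers receive P_s = P_b - 33 = 48.3636.
The welfare triangle lost has base Q* - Q_t = 6 and height t = 33, so DWL = (1/2)(6)(33) = 99.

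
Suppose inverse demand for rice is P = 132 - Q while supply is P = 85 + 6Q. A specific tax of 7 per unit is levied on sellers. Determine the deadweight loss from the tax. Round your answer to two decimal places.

Pre-tax equilibrium: 132 - Q = 85 + 6Q gives Q* = 6.7143, P* = 125.2857.
With the tax, sellers need 7 more per unit: 132 - Q = 85 + 6Q + 7, so Q_t = 5.7143. Buyers pay P_b = 126.2857; sellers receive P_s = P_b - 7 = 119.2857.
The welfare triangle lost has base Q* - Q_t = 1 and height t = 7, so DWL = (1/2)(1)(7) = 3.5.

3.50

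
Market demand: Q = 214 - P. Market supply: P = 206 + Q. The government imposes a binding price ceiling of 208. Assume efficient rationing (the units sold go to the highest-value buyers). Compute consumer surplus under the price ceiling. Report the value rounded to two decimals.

Rewriting demand in inverse form: P = 214 - Q.
Free-market equilibrium: 214 - Q = 206 + Q gives Q* = 4, P* = 210.
At P = 208, sellers supply (208 - 206)/1 = 2 while buyers want more, so the quantity traded is 2 at price 208.
The demand price at Q = 2 is 212. CS is the trapezoid between demand and 208 over [0, 2]: (1/2)[(214 - 208) + (212 - 208)](2) = 10.

10.00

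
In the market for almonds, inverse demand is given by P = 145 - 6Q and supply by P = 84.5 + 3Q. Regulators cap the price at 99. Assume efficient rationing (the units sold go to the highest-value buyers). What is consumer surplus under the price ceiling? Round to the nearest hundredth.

152.25

Without the control, 145 - 6Q = 84.5 + 3Q so Q* = 6.7222 and P* = 104.6667.
At the ceiling price 99, quantity supplied is (99 - 84.5)/3 = 4.8333; supply is the short side, so Q = 4.8333 trades at P = 99.
The demand price at Q = 4.8333 is 116. CS is the trapezoid between demand and 99 over [0, 4.8333]: (1/2)[(145 - 99) + (116 - 99)](4.8333) = 152.25.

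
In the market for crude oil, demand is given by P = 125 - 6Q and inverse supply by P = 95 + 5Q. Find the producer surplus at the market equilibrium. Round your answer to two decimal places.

Set 125 - 6Q = 95 + 5Q, which gives 30 = 11Q, so Q* = 2.7273 and P* = 125 - 6(2.7273) = 108.6364.
Producer surplus is the triangle above supply below P*: (1/2)(2.7273)(108.6364 - 95) = (1/2)(2.7273)(13.6364) = 18.595.

18.60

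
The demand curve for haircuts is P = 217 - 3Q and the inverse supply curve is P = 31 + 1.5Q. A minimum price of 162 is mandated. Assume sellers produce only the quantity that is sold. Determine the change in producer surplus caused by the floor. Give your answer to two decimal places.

Without the control, 217 - 3Q = 31 + 1.5Q so Q* = 41.3333 and P* = 93.
At P = 162, buyers demand (217 - 162)/3 = 18.3333 while sellers would supply more, so the quantity traded is 18.3333 at price 162.
PS goes from (1/2)(41.3333)(62) = 1281.3333 to 2149.5833 (computed as (162 - 31)(18.3333) - (1/2)(1.5)(18.3333)^2), a change of 868.25.

868.25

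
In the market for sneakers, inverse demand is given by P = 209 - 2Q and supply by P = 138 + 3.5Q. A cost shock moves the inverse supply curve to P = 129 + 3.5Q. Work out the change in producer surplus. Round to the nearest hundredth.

Initial equilibrium: Q_0 = 12.9091, P_0 = 183.1818; CS_0 = (1/2)(12.9091)(25.8182) = 166.6446, PS_0 = (1/2)(12.9091)(45.1818) = 291.6281.
New equilibrium: 209 - 2Q = 129 + 3.5Q gives Q_1 = 14.5455, P_1 = 179.9091; CS_1 = 211.5702, PS_1 = 370.2479.
Change in producer surplus = 370.2479 - 291.6281 = 78.6198.

78.62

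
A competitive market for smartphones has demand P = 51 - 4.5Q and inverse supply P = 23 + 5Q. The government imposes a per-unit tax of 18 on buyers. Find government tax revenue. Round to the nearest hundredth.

Pre-tax equilibrium: 51 - 4.5Q = 23 + 5Q gives Q* = 2.9474, P* = 37.7368.
With the tax, buyers' net willingness to pay falls by 18: (51 - 18) - 4.5Q = 23 + 5Q, so Q_t = 1.0526. Buyers pay P_b = 46.2632; sellers receive P_s = P_b - 18 = 28.2632.
Tax revenue = t x Q_t = 18 x 1.0526 = 18.9474.

18.95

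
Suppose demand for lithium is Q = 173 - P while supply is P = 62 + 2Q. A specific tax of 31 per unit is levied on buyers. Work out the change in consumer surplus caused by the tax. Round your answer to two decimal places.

Rewriting demand in inverse form: P = 173 - Q.
Without the tax, 173 - Q = 62 + 2Q so Q* = 37 and P* = 136.
A tax on buyers shifts demand down by 31: (173 - 31) - Q = 62 + 2Q, so Q_t = 26.6667. Buyers pay P_b = 146.3333; sellers receive P_s = P_b - 31 = 115.3333.
CS falls from (1/2)(37)(37) = 684.5 to (1/2)(26.6667)(26.6667) = 355.5556, a change of -328.9444.

-328.94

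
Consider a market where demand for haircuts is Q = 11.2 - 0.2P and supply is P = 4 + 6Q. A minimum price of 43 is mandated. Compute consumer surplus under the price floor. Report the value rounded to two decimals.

Rewriting demand in inverse form: P = 56 - 5Q.
Free-market equilibrium: 56 - 5Q = 4 + 6Q gives Q* = 4.7273, P* = 32.3636.
At P = 43, buyers demand (56 - 43)/5 = 2.6 while sellers would supply more, so the quantity traded is 2.6 at price 43.
CS is the triangle under demand above 43: (1/2)(2.6)(56 - 43) = 16.9.

16.90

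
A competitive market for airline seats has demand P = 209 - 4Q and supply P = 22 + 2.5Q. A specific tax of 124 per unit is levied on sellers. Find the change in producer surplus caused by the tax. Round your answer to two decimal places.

-917.16

Without the tax, 209 - 4Q = 22 + 2.5Q so Q* = 28.7692 and P* = 93.9231.
A tax on sellers shifts supply up by 124: 209 - 4Q = 22 + 2.5Q + 124, so Q_t = 9.6923. Buyers pay P_b = 170.2308; sellers receive P_s = P_b - 124 = 46.2308.
Producers lose the trapezoid between P_s and P* out to Q_t plus the triangle from Q_t to Q*: change in PS = 117.426 - 1034.5858 = -917.1598.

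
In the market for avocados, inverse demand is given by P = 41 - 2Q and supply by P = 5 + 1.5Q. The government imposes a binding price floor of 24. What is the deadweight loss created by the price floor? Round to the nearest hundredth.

5.58

Without the control, 41 - 2Q = 5 + 1.5Q so Q* = 10.2857 and P* = 20.4286.
At the floor price 24, quantity demanded is (41 - 24)/2 = 8.5; demand is the short side, so Q = 8.5 trades at P = 24.
At Q = 8.5 the demand price is 24 and the supply price is 17.75. Deadweight loss is the triangle between the curves from 8.5 to 10.2857: (1/2)(24 - 17.75)(10.2857 - 8.5) = 5.5804.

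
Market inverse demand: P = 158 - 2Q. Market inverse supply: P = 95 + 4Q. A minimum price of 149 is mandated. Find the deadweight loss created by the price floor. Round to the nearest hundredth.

108.00

Without the control, 158 - 2Q = 95 + 4Q so Q* = 10.5 and P* = 137.
At P = 149, buyers demand (158 - 149)/2 = 4.5 while sellers would supply more, so the quantity traded is 4.5 at price 149.
At Q = 4.5 the demand price is 149 and the supply price is 113. Deadweight loss is the triangle between the curves from 4.5 to 10.5: (1/2)(149 - 113)(10.5 - 4.5) = 108.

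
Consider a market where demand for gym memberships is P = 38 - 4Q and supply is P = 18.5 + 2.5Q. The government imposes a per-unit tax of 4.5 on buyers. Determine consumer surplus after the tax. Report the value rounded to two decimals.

Pre-tax equilibrium: 38 - 4Q = 18.5 + 2.5Q gives Q* = 3, P* = 26.
A tax on buyers shifts demand down by 4.5: (38 - 4.5) - 4Q = 18.5 + 2.5Q, so Q_t = 2.3077. Buyers pay P_b = 28.7692; sellers receive P_s = P_b - 4.5 = 24.2692.
CS = (1/2)(Q_t)(38 - P_b) = (1/2)(2.3077)(9.2308) = 10.6509.

10.65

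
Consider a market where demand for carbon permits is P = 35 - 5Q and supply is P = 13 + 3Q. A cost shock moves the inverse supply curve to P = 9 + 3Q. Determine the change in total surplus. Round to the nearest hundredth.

Initial equilibrium: Q_0 = 2.75, P_0 = 21.25; CS_0 = (1/2)(2.75)(13.75) = 18.9062, PS_0 = (1/2)(2.75)(8.25) = 11.3438.
New equilibrium: 35 - 5Q = 9 + 3Q gives Q_1 = 3.25, P_1 = 18.75; CS_1 = 26.4062, PS_1 = 15.8438.
Change in total surplus = (26.4062 + 15.8438) - (18.9062 + 11.3438) = 12.

12.00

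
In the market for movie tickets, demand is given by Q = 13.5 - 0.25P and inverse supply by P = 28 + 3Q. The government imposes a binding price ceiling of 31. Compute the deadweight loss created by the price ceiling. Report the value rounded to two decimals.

Rewriting demand in inverse form: P = 54 - 4Q.
Without the control, 54 - 4Q = 28 + 3Q so Q* = 3.7143 and P* = 39.1429.
At the ceiling price 31, quantity supplied is (31 - 28)/3 = 1; supply is the short side, so Q = 1 trades at P = 31.
The lost-trades triangle has base Q* - 1 = 2.7143 and height equal to the gap between the curves at Q = 1, which is 50 - 31 = 19. DWL = (1/2)(2.7143)(19) = 25.7857.

25.79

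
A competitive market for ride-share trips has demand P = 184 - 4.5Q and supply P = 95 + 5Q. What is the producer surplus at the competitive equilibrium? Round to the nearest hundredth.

219.42

Equilibrium: 184 - 4.5Q = 95 + 5Q, so Q* = 9.3684 and P* = 141.8421.
The supply curve's price intercept is 95, so PS = (1/2)(Q*)(P* - 95) = (1/2)(9.3684)(46.8421) = 219.4183.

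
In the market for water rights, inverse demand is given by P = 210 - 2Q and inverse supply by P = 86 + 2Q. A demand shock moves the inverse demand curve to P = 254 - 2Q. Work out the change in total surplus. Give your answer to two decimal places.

Initial equilibrium: Q_0 = 31, P_0 = 148; CS_0 = (1/2)(31)(62) = 961, PS_0 = (1/2)(31)(62) = 961.
New equilibrium: 254 - 2Q = 86 + 2Q gives Q_1 = 42, P_1 = 170; CS_1 = 1764, PS_1 = 1764.
Change in total surplus = (1764 + 1764) - (961 + 961) = 1606.

1606.00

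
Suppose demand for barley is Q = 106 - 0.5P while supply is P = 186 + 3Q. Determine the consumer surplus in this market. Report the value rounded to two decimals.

27.04

Rewriting demand in inverse form: P = 212 - 2Q.
Equilibrium: 212 - 2Q = 186 + 3Q, so Q* = 5.2 and P* = 201.6.
The demand choke price is 212, so CS = (1/2)(Q*)(212 - P*) = (1/2)(5.2)(10.4) = 27.04.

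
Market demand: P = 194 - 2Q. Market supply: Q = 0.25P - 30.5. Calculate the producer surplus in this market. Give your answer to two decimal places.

288.00

Rewriting supply in inverse form: P = 122 + 4Q.
Set 194 - 2Q = 122 + 4Q, which gives 72 = 6Q, so Q* = 12 and P* = 194 - 2(12) = 170.
Producer surplus is the triangle above supply below P*: (1/2)(12)(170 - 122) = (1/2)(12)(48) = 288.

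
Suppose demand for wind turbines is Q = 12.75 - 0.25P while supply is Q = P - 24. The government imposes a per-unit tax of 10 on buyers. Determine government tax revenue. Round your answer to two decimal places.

Rewriting demand in inverse form: P = 51 - 4Q.
Rewriting supply in inverse form: P = 24 + Q.
Without the tax, 51 - 4Q = 24 + Q so Q* = 5.4 and P* = 29.4.
With the tax, buyers' net willingness to pay falls by 10: (51 - 10) - 4Q = 24 + Q, so Q_t = 3.4. Buyers pay P_b = 37.4; sellers receive P_s = P_b - 10 = 27.4.
Revenue is the tax times quantity traded: 10 x 3.4 = 34.

34.00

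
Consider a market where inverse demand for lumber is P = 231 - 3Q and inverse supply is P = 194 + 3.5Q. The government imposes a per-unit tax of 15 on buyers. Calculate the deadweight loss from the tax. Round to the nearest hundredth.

17.31

Without the tax, 231 - 3Q = 194 + 3.5Q so Q* = 5.6923 and P* = 213.9231.
With the tax, buyers' net willingness to pay falls by 15: (231 - 15) - 3Q = 194 + 3.5Q, so Q_t = 3.3846. Buyers pay P_b = 220.8462; sellers receive P_s = P_b - 15 = 205.8462.
The welfare triangle lost has base Q* - Q_t = 2.3077 and height t = 15, so DWL = (1/2)(2.3077)(15) = 17.3077.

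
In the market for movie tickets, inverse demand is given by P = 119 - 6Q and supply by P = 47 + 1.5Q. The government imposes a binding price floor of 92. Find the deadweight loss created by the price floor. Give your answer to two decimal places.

97.54

Without the control, 119 - 6Q = 47 + 1.5Q so Q* = 9.6 and P* = 61.4.
At P = 92, buyers demand (119 - 92)/6 = 4.5 while sellers would supply more, so the quantity traded is 4.5 at price 92.
At Q = 4.5 the demand price is 92 and the supply price is 53.75. Deadweight loss is the triangle between the curves from 4.5 to 9.6: (1/2)(92 - 53.75)(9.6 - 4.5) = 97.5375.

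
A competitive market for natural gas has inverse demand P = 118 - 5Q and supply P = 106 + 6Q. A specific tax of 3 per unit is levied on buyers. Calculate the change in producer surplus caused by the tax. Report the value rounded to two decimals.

-1.56

Without the tax, 118 - 5Q = 106 + 6Q so Q* = 1.0909 and P* = 112.5455.
With the tax, buyers' net willingness to pay falls by 3: (118 - 3) - 5Q = 106 + 6Q, so Q_t = 0.8182. Buyers pay P_b = 113.9091; sellers receive P_s = P_b - 3 = 110.9091.
Producers lose the trapezoid between P_s and P* out to Q_t plus the triangle from Q_t to Q*: change in PS = 2.0083 - 3.5702 = -1.562.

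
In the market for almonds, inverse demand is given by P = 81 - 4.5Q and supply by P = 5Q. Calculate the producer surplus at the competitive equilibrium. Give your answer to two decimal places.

Equilibrium: 81 - 4.5Q = 5Q, so Q* = 8.5263 and P* = 42.6316.
PS is the area between P* and the supply curve from 0 to Q*: (1/2)(8.5263)(42.6316) = 181.7452.

181.75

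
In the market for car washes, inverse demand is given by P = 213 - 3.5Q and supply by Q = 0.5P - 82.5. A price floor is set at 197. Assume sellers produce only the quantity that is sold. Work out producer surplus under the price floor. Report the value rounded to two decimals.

125.39

Rewriting supply in inverse form: P = 165 + 2Q.
Without the control, 213 - 3.5Q = 165 + 2Q so Q* = 8.7273 and P* = 182.4545.
At P = 197, buyers demand (213 - 197)/3.5 = 4.5714 while sellers would supply more, so the quantity traded is 4.5714 at price 197.
The supply price at Q = 4.5714 is 174.1429. PS is the trapezoid between 197 and supply over [0, 4.5714]: (1/2)[(197 - 165) + (197 - 174.1429)](4.5714) = 125.3878.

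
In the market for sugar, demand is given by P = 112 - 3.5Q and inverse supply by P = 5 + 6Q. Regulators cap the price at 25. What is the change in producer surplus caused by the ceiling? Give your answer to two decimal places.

Free-market equilibrium: 112 - 3.5Q = 5 + 6Q gives Q* = 11.2632, P* = 72.5789.
At the ceiling price 25, quantity supplied is (25 - 5)/6 = 3.3333; supply is the short side, so Q = 3.3333 trades at P = 25.
PS goes from (1/2)(11.2632)(67.5789) = 380.5762 to 33.3333 (computed as (25 - 5)(3.3333) - (1/2)(6)(3.3333)^2), a change of -347.2428.

-347.24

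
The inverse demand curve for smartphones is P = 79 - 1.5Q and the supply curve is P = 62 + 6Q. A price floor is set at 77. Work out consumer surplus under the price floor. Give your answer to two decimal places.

Without the control, 79 - 1.5Q = 62 + 6Q so Q* = 2.2667 and P* = 75.6.
At the floor price 77, quantity demanded is (79 - 77)/1.5 = 1.3333; demand is the short side, so Q = 1.3333 trades at P = 77.
CS is the triangle under demand above 77: (1/2)(1.3333)(79 - 77) = 1.3333.

1.33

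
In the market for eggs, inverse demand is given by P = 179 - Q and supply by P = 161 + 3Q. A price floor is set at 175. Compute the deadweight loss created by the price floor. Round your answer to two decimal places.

Free-market equilibrium: 179 - Q = 161 + 3Q gives Q* = 4.5, P* = 174.5.
At P = 175, buyers demand (179 - 175)/1 = 4 while sellers would supply more, so the quantity traded is 4 at price 175.
At Q = 4 the demand price is 175 and the supply price is 173. Deadweight loss is the triangle between the curves from 4 to 4.5: (1/2)(175 - 173)(4.5 - 4) = 0.5.

0.50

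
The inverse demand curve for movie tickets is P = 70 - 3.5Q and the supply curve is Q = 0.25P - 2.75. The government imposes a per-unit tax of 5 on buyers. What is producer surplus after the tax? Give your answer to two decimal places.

Rewriting supply in inverse form: P = 11 + 4Q.
Pre-tax equilibrium: 70 - 3.5Q = 11 + 4Q gives Q* = 7.8667, P* = 42.4667.
With the tax, buyers' net willingness to pay falls by 5: (70 - 5) - 3.5Q = 11 + 4Q, so Q_t = 7.2. Buyers pay P_b = 44.8; sellers receive P_s = P_b - 5 = 39.8.
PS = (1/2)(Q_t)(P_s - 11) = (1/2)(7.2)(28.8) = 103.68.

103.68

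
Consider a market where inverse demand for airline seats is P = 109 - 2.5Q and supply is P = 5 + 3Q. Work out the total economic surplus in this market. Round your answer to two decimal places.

Equilibrium: 109 - 2.5Q = 5 + 3Q, so Q* = 18.9091 and P* = 61.7273.
CS = (1/2)(18.9091)(47.2727) = 446.9421 and PS = (1/2)(18.9091)(56.7273) = 536.3306, so total surplus = 983.2727.

983.27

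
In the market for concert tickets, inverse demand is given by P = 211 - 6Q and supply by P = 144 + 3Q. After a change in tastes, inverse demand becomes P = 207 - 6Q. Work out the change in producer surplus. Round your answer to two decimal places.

-9.63

Initial equilibrium: Q_0 = 7.4444, P_0 = 166.3333; CS_0 = (1/2)(7.4444)(44.6667) = 166.2593, PS_0 = (1/2)(7.4444)(22.3333) = 83.1296.
New equilibrium: 207 - 6Q = 144 + 3Q gives Q_1 = 7, P_1 = 165; CS_1 = 147, PS_1 = 73.5.
Change in producer surplus = 73.5 - 83.1296 = -9.6296.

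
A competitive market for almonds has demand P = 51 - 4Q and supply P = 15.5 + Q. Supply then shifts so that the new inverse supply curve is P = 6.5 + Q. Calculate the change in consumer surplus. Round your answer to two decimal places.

57.60

Initial equilibrium: Q_0 = 7.1, P_0 = 22.6; CS_0 = (1/2)(7.1)(28.4) = 100.82, PS_0 = (1/2)(7.1)(7.1) = 25.205.
New equilibrium: 51 - 4Q = 6.5 + Q gives Q_1 = 8.9, P_1 = 15.4; CS_1 = 158.42, PS_1 = 39.605.
Change in consumer surplus = 158.42 - 100.82 = 57.6.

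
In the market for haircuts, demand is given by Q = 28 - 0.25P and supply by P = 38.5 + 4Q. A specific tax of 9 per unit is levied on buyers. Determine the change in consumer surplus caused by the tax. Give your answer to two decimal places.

-38.81

Rewriting demand in inverse form: P = 112 - 4Q.
Pre-tax equilibrium: 112 - 4Q = 38.5 + 4Q gives Q* = 9.1875, P* = 75.25.
With the tax, buyers' net willingness to pay falls by 9: (112 - 9) - 4Q = 38.5 + 4Q, so Q_t = 8.0625. Buyers pay P_b = 79.75; sellers receive P_s = P_b - 9 = 70.75.
Consumers lose the trapezoid between P* and P_b out to Q_t plus the triangle from Q_t to Q*: change in CS = 130.0078 - 168.8203 = -38.8125.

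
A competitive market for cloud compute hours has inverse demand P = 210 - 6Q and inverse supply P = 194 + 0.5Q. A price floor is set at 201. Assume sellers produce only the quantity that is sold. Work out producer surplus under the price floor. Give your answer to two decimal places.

Without the control, 210 - 6Q = 194 + 0.5Q so Q* = 2.4615 and P* = 195.2308.
At the floor price 201, quantity demanded is (210 - 201)/6 = 1.5; demand is the short side, so Q = 1.5 trades at P = 201.
The supply price at Q = 1.5 is 194.75. PS is the trapezoid between 201 and supply over [0, 1.5]: (1/2)[(201 - 194) + (201 - 194.75)](1.5) = 9.9375.

9.94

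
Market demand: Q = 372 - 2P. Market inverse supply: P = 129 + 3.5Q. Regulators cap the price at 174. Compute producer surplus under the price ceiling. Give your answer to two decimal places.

Rewriting demand in inverse form: P = 186 - 0.5Q.
Without the control, 186 - 0.5Q = 129 + 3.5Q so Q* = 14.25 and P* = 178.875.
At the ceiling price 174, quantity supplied is (174 - 129)/3.5 = 12.8571; supply is the short side, so Q = 12.8571 trades at P = 174.
PS is the triangle above supply below 174: (1/2)(12.8571)(174 - 129) = 289.2857.

289.29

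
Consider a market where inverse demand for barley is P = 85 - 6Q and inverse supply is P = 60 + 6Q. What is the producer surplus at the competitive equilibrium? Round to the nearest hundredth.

13.02

Equilibrium: 85 - 6Q = 60 + 6Q, so Q* = 2.0833 and P* = 72.5.
Producer surplus is the triangle above supply below P*: (1/2)(2.0833)(72.5 - 60) = (1/2)(2.0833)(12.5) = 13.0208.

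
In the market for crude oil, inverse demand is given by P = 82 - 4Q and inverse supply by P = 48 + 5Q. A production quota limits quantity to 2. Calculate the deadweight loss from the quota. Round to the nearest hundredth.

14.22

Unrestricted equilibrium: Q* = (82 - 48)/(4 + 5) = 3.7778.
At Q = 2 the demand price is 82 - 4(2) = 74 and the supply price is 48 + 5(2) = 58.
DWL = (1/2)(gap between curves at 2) x (Q* - 2) = (1/2)(16)(1.7778) = 14.2222.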